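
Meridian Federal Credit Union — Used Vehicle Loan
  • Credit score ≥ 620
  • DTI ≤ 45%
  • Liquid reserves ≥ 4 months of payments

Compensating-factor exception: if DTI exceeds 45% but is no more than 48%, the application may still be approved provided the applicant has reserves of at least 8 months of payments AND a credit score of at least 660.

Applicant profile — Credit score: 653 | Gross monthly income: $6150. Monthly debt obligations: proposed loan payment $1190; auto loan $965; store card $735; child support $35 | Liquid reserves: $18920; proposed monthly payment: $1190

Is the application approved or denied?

Denied

Credit score 653 ≥ 620 (meets base)
Total debts = (1,190 + 965 + 735 + 35) = 2,925. DTI = 2,925/6,150 = 47.6% > 45% — standard DTI limit exceeded.
Reserves: 18,920 ÷ 1,190 = 15.9 months (meets 4-month minimum)
47.6% falls in the override range (45%–48%), so the compensating-factor test applies.
Reserves 15.9 ≥ 8 months; credit score 653 < 660.
Compensating-factor requirement not fully met.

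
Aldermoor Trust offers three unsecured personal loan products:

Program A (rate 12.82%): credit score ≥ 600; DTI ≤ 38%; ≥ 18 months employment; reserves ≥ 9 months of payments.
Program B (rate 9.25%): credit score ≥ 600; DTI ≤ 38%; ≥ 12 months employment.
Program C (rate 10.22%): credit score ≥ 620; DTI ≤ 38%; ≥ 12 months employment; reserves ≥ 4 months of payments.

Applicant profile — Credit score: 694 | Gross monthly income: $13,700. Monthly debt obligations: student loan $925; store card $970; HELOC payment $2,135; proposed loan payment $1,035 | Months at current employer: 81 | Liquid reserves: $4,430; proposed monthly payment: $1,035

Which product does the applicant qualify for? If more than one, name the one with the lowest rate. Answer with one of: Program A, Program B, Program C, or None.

Total debts = (925 + 970 + 2,135 + 1,035) = 5,065; DTI = 5,065/13,700 = 37%.
Reserves = 4,430/1,035 = 4.3 months.
Program A: score 694 ≥ 600; DTI 37% ≤ 38%; employment 81 ≥ 18 mo; reserves 4.3 < 9 mo → does not qualify.
Program B: score 694 ≥ 600; DTI 37% ≤ 38%; employment 81 ≥ 12 mo → qualifies.
Program C: score 694 ≥ 620; DTI 37% ≤ 38%; employment 81 ≥ 12 mo; reserves 4.3 ≥ 4 mo → qualifies.
Qualifying: Program B, Program C. Lowest rate is 9.25% → Program B.

Program B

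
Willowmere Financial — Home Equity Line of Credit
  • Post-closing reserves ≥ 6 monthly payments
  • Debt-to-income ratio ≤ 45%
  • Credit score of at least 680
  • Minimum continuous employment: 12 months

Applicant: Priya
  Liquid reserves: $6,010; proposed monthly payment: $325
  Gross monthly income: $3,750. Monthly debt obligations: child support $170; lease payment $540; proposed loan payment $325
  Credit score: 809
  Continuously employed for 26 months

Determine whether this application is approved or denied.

Liquid reserves cover 6,010/325 = 18.5 months — ≥ 6 required
Total monthly debts = (170 + 540 + 325) = 1,035. DTI = 1,035/3,750 = 27.6% ≤ 45%
Credit score 809 ≥ 680 (meets)
Employment 26 ≥ 12 months
All criteria satisfied.

Approved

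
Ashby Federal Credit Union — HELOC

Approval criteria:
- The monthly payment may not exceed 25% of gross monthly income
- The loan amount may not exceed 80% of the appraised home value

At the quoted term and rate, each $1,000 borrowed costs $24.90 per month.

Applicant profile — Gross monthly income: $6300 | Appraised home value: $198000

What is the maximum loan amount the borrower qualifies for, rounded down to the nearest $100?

$63,200

Payment cap: 25% × $6,300 = $1,575/month.
At $24.90 per $1,000, that supports 1,575/24.90 × 1,000 ≈ $63,253 → $63,200.
LTV cap: 80% × $198,000 = $158,400 → $158,400.
Binding constraint: payment-to-income.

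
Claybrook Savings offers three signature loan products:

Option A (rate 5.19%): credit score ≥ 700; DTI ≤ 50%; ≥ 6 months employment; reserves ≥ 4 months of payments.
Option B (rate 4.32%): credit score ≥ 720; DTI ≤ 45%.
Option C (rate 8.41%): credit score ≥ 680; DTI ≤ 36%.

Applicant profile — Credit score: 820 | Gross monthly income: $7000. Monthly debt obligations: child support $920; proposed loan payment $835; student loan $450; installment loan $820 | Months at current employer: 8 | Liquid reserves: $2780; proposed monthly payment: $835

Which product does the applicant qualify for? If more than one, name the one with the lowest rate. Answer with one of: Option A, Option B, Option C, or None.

Total debts = (920 + 835 + 450 + 820) = 3,025; DTI = 3,025/7,000 = 43.2%.
Reserves = 2,780/835 = 3.3 months.
Option A: score 820 ≥ 700; DTI 43.2% ≤ 50%; employment 8 ≥ 6 mo; reserves 3.3 < 4 mo → does not qualify.
Option B: score 820 ≥ 720; DTI 43.2% ≤ 45% → qualifies.
Option C: score 820 ≥ 680; DTI 43.2% > 36% → does not qualify.

Option B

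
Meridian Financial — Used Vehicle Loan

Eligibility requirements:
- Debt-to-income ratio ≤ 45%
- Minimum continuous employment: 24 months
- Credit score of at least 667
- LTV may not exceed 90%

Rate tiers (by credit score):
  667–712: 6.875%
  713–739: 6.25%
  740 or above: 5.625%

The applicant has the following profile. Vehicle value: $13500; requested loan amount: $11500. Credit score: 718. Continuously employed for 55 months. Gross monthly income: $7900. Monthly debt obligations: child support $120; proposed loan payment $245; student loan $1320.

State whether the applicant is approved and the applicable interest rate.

Approved at 6.25%

Credit score 718 ≥ 667 (meets minimum)
Loan-to-value = 11,500/13,500 = 85.2% — pass (90% max)
Total monthly debts = (120 + 245 + 1,320) = 1,685. Debt-to-income = 1,685/7,900 = 21.3% — meets 45% limit
Employment 55 ≥ 24 months
All requirements met. Score 718 falls in the 713–739 tier → 6.25%.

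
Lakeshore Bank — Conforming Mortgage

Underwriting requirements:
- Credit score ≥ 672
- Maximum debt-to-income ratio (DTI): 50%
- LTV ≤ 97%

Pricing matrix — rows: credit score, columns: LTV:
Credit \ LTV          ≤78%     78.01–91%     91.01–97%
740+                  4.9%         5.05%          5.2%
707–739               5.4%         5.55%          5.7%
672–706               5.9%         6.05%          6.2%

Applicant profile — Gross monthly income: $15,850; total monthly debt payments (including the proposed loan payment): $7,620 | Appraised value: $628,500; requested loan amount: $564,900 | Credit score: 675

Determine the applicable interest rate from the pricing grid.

Credit score 675 ≥ 672; DTI: 7,620 ÷ 15,850 = 48.1%, within the 50% cap
LTV: 564,900 ÷ 628,500 = 89.9%, within 97% cap
Score 675 is in the 672–706 band; LTV 89.9% is in the 78.01–91% band → 6.05%.

6.05%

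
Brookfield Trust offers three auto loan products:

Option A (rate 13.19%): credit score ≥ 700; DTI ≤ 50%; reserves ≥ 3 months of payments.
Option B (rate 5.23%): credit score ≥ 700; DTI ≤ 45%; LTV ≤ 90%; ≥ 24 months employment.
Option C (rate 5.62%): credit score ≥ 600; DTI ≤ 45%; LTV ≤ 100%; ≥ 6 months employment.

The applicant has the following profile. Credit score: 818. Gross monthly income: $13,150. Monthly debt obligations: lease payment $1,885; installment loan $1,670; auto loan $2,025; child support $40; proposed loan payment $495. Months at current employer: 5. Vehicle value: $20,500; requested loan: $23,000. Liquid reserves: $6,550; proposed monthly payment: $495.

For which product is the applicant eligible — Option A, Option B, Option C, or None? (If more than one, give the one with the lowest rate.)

Total debts = (1,885 + 1,670 + 2,025 + 40 + 495) = 6,115; DTI = 6,115/13,150 = 46.5%.
LTV = 23,000/20,500 = 112.2%.
Reserves = 6,550/495 = 13.2 months.
Option A: score 818 ≥ 700; DTI 46.5% ≤ 50%; reserves 13.2 ≥ 3 mo → qualifies.
Option B: score 818 ≥ 700; DTI 46.5% > 45%; LTV 112.2% > 90%; employment 5 < 24 mo → does not qualify.
Option C: score 818 ≥ 600; DTI 46.5% > 45%; LTV 112.2% > 100%; employment 5 < 6 mo → does not qualify.

Option A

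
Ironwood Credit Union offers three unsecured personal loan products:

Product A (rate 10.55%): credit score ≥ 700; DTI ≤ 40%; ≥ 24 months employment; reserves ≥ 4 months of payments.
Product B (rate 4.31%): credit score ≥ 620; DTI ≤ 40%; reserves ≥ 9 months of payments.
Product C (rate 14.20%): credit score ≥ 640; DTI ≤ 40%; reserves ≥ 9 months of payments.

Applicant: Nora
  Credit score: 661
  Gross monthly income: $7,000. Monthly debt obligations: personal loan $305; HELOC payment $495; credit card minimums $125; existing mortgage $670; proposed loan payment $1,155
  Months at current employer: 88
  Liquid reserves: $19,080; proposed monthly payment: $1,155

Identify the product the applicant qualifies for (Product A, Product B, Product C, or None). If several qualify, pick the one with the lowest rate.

Product B

Total debts = (305 + 495 + 125 + 670 + 1,155) = 2,750; DTI = 2,750/7,000 = 39.3%.
Reserves = 19,080/1,155 = 16.5 months.
Product A: score 661 < 700; DTI 39.3% ≤ 40%; employment 88 ≥ 24 mo; reserves 16.5 ≥ 4 mo → does not qualify.
Product B: score 661 ≥ 620; DTI 39.3% ≤ 40%; reserves 16.5 ≥ 9 mo → qualifies.
Product C: score 661 ≥ 640; DTI 39.3% ≤ 40%; reserves 16.5 ≥ 9 mo → qualifies.
Qualifying: Product B, Product C. Lowest rate is 4.31% → Product B.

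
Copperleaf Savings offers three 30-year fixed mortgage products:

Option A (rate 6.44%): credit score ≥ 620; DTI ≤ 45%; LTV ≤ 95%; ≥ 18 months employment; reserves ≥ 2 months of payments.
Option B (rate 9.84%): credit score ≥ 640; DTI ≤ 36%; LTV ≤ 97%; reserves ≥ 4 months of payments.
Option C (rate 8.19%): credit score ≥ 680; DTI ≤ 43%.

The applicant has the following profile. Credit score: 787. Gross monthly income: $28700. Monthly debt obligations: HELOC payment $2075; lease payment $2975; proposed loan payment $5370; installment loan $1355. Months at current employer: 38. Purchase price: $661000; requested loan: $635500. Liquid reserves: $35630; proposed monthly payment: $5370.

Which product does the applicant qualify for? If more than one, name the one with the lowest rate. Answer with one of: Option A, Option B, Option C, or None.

Option C

Total debts = (2,075 + 2,975 + 5,370 + 1,355) = 11,775; DTI = 11,775/28,700 = 41%.
LTV = 635,500/661,000 = 96.1%.
Reserves = 35,630/5,370 = 6.6 months.
Option A: score 787 ≥ 620; DTI 41% ≤ 45%; LTV 96.1% > 95%; employment 38 ≥ 18 mo; reserves 6.6 ≥ 2 mo → does not qualify.
Option B: score 787 ≥ 640; DTI 41% > 36%; LTV 96.1% ≤ 97%; reserves 6.6 ≥ 4 mo → does not qualify.
Option C: score 787 ≥ 680; DTI 41% ≤ 43% → qualifies.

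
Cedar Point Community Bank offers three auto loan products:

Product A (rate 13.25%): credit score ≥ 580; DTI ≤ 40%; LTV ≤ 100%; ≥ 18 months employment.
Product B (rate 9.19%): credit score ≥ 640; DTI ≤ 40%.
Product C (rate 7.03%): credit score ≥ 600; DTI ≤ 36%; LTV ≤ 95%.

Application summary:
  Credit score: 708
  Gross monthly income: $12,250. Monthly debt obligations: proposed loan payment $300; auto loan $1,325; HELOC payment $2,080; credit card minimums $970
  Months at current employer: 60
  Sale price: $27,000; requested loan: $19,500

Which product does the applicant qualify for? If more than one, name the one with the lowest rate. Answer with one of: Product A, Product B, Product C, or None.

Product B

Total debts = (300 + 1,325 + 2,080 + 970) = 4,675; DTI = 4,675/12,250 = 38.2%.
LTV = 19,500/27,000 = 72.2%.
Product A: score 708 ≥ 580; DTI 38.2% ≤ 40%; LTV 72.2% ≤ 100%; employment 60 ≥ 18 mo → qualifies.
Product B: score 708 ≥ 640; DTI 38.2% ≤ 40% → qualifies.
Product C: score 708 ≥ 600; DTI 38.2% > 36%; LTV 72.2% ≤ 95% → does not qualify.
Qualifying: Product A, Product B. Lowest rate is 9.19% → Product B.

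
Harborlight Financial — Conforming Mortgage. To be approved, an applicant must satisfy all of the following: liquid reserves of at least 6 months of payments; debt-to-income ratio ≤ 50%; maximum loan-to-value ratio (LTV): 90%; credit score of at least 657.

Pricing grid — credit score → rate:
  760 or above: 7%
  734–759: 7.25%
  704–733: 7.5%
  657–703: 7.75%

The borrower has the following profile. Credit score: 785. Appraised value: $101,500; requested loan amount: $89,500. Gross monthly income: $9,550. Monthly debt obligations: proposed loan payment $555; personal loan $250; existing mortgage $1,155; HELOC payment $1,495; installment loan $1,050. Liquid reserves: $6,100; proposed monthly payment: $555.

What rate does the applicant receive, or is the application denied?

Credit score 785 ≥ 657 (meets minimum)
LTV = 89,500/101,500 = 88.2% ≤ 90%
Total monthly debts = (555 + 250 + 1,155 + 1,495 + 1,050) = 4,505. Debt-to-income = 4,505/9,550 = 47.2% — meets 50% limit
Reserves = 6,100/555 = 11.0 months ≥ 6
All requirements met. Score 785 falls in the 760 or above tier → 7%.

Approved at 7%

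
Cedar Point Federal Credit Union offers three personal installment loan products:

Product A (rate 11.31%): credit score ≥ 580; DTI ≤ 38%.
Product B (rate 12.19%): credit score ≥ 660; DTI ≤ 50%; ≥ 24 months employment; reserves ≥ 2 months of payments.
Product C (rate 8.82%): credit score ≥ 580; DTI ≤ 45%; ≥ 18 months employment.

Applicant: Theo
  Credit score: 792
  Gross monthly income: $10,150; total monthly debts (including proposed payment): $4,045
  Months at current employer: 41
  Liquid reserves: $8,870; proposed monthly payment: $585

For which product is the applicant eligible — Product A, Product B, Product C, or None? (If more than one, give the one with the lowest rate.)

DTI = 4,045/10,150 = 39.9%.
Reserves = 8,870/585 = 15.2 months.
Product A: score 792 ≥ 580; DTI 39.9% > 38% → does not qualify.
Product B: score 792 ≥ 660; DTI 39.9% ≤ 50%; employment 41 ≥ 24 mo; reserves 15.2 ≥ 2 mo → qualifies.
Product C: score 792 ≥ 580; DTI 39.9% ≤ 45%; employment 41 ≥ 18 mo → qualifies.
Qualifying: Product B, Product C. Lowest rate is 8.82% → Product C.

Product C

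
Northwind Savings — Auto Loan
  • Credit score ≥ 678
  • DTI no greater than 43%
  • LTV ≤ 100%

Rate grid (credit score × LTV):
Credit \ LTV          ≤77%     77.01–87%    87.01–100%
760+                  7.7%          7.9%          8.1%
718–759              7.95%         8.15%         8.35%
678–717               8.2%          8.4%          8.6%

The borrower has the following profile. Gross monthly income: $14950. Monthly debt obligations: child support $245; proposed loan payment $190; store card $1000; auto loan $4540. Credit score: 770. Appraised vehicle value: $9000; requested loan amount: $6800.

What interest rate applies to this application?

7.7%

Credit score 770 ≥ 678; Total monthly debts = (245 + 190 + 1,000 + 4,540) = 5,975. DTI = 5,975/14,950 = 40% ≤ 43%
Loan-to-value = 6,800/9,000 = 75.6% — pass (100% max)
Score 770 is in the 760+ band; LTV 75.6% is in the ≤77% band → 7.7%.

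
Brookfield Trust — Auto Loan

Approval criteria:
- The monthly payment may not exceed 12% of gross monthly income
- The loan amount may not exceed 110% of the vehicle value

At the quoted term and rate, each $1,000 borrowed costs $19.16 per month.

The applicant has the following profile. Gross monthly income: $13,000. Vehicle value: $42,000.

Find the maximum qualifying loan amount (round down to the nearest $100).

$46,200

Payment cap: 12% × $13,000 = $1,560/month.
At $19.16 per $1,000, that supports 1,560/19.16 × 1,000 ≈ $81,419 → $81,400.
LTV cap: 110% × $42,000 = $46,200 → $46,200.
Binding constraint: loan-to-value.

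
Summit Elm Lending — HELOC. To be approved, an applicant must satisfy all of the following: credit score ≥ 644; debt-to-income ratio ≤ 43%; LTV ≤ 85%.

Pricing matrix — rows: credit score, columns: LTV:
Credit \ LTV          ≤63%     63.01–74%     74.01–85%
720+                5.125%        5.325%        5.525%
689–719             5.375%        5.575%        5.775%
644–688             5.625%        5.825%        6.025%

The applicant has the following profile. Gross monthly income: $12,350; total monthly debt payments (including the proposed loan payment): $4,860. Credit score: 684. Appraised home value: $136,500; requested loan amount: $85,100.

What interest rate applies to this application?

Credit score 684 ≥ 644; Debt-to-income = 4,860/12,350 = 39.4% — meets 43% limit
Loan-to-value = 85,100/136,500 = 62.3% — pass (85% max)
Row: 684 falls in 644–688. Column: 62.3% falls in ≤63%. Rate = 5.625%.

5.625%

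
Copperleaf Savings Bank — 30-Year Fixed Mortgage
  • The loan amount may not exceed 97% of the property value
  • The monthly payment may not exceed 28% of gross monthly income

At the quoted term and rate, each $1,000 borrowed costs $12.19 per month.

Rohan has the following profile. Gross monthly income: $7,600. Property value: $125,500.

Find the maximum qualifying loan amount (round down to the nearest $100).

$121,700

Payment cap: 28% × $7,600 = $2,128/month.
At $12.19 per $1,000, that supports 2,128/12.19 × 1,000 ≈ $174,569 → $174,500.
LTV cap: 97% × $125,500 = $121,735 → $121,700.
Binding constraint: loan-to-value.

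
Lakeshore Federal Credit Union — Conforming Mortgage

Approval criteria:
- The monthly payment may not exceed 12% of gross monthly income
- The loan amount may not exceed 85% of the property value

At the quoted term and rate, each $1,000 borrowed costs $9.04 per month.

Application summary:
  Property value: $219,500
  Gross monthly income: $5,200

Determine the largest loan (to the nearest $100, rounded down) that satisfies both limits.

$69,000

Payment cap: 12% × $5,200 = $624/month.
At $9.04 per $1,000, that supports 624/9.04 × 1,000 ≈ $69,026 → $69,000.
LTV cap: 85% × $219,500 = $186,575 → $186,500.
Binding constraint: payment-to-income.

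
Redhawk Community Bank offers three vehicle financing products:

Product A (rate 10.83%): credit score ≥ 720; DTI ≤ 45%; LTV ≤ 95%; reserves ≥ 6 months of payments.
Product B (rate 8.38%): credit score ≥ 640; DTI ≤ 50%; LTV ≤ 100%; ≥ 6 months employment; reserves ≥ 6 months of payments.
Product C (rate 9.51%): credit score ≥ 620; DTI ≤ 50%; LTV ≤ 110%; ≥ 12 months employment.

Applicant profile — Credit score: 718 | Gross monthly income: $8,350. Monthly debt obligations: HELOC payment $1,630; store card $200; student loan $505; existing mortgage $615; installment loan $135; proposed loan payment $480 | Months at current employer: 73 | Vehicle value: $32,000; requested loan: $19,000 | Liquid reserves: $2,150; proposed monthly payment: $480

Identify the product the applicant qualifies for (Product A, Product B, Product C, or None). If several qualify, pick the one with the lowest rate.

Total debts = (1,630 + 200 + 505 + 615 + 135 + 480) = 3,565; DTI = 3,565/8,350 = 42.7%.
LTV = 19,000/32,000 = 59.4%.
Reserves = 2,150/480 = 4.5 months.
Product A: score 718 < 720; DTI 42.7% ≤ 45%; LTV 59.4% ≤ 95%; reserves 4.5 < 6 mo → does not qualify.
Product B: score 718 ≥ 640; DTI 42.7% ≤ 50%; LTV 59.4% ≤ 100%; employment 73 ≥ 6 mo; reserves 4.5 < 6 mo → does not qualify.
Product C: score 718 ≥ 620; DTI 42.7% ≤ 50%; LTV 59.4% ≤ 110%; employment 73 ≥ 12 mo → qualifies.

Product C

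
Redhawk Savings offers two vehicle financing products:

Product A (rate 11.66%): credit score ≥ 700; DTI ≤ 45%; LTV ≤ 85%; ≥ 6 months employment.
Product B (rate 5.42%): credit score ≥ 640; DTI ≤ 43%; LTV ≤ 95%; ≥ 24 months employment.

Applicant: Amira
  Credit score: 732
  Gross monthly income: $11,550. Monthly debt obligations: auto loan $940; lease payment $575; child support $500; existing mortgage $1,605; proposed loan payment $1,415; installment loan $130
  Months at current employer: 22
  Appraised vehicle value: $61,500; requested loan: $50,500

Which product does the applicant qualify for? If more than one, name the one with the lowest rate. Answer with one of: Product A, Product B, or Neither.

Product A

Total debts = (940 + 575 + 500 + 1,605 + 1,415 + 130) = 5,165; DTI = 5,165/11,550 = 44.7%.
LTV = 50,500/61,500 = 82.1%.
Product A: score 732 ≥ 700; DTI 44.7% ≤ 45%; LTV 82.1% ≤ 85%; employment 22 ≥ 6 mo → qualifies.
Product B: score 732 ≥ 640; DTI 44.7% > 43%; LTV 82.1% ≤ 95%; employment 22 < 24 mo → does not qualify.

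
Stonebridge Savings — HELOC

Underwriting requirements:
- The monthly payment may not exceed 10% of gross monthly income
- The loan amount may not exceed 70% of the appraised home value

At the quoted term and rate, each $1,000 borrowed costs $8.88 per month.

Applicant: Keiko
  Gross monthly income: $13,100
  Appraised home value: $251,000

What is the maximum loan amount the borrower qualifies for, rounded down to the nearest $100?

Payment cap: 10% × $13,100 = $1,310/month.
At $8.88 per $1,000, that supports 1,310/8.88 × 1,000 ≈ $147,522 → $147,500.
LTV cap: 70% × $251,000 = $175,700 → $175,700.
Binding constraint: payment-to-income.

$147,500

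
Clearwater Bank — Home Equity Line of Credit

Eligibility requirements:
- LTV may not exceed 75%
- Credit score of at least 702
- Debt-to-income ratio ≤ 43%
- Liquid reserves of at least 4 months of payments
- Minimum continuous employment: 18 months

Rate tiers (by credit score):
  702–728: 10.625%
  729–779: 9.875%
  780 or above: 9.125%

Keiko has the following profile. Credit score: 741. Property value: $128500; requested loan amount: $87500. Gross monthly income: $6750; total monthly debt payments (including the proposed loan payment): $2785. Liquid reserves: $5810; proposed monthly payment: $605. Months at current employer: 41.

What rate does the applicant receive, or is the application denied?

Credit score 741 ≥ 702 (meets minimum)
Reserves = 5,810/605 = 9.6 months ≥ 4
DTI: 2,785 ÷ 6,750 = 41.3%, within the 43% cap
Employment 41 ≥ 18 months
LTV: 87,500 ÷ 128,500 = 68.1%, within 75% cap
All requirements met. Score 741 falls in the 729–779 tier → 9.875%.

Approved at 9.875%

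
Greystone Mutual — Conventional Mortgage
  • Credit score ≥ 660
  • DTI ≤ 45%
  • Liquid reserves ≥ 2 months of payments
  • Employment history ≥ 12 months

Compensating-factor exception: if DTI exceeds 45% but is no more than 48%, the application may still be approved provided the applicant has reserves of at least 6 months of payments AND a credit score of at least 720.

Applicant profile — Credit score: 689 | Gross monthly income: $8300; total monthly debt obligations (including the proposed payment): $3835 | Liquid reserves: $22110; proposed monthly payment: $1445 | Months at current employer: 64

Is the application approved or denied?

Denied

Credit score 689 ≥ 660 (meets base)
DTI: 3,835 ÷ 8,300 = 46.2%, over the 45% base limit.
Liquid reserves cover 22,110/1,445 = 15.3 months — ≥ 2 required
Employment 64 ≥ 12 months
46.2% falls in the override range (45%–48%), so the compensating-factor test applies.
Reserves 15.3 ≥ 6 months; credit score 689 < 720.
Compensating-factor requirement not fully met.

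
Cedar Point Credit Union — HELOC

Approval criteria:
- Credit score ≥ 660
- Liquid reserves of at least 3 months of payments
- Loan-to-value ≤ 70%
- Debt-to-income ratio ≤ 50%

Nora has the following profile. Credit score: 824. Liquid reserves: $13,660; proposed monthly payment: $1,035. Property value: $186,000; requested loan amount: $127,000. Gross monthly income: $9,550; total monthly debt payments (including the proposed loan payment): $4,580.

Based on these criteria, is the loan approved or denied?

Credit score 824 ≥ 660 (meets)
Liquid reserves cover 13,660/1,035 = 13.2 months — ≥ 3 required
LTV = 127,000/186,000 = 68.3% ≤ 70%
DTI = 4,580/9,550 = 48% ≤ 50%
All criteria satisfied.

Approved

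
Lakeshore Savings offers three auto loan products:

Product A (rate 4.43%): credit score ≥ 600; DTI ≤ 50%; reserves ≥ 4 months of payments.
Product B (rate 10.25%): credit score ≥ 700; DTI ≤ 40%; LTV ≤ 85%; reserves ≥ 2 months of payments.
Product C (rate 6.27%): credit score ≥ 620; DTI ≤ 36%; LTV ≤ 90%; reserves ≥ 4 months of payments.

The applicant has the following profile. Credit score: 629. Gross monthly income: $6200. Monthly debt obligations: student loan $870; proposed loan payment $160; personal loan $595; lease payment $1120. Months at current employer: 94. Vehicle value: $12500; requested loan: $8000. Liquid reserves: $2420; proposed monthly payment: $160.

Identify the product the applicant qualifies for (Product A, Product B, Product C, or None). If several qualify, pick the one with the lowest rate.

Total debts = (870 + 160 + 595 + 1,120) = 2,745; DTI = 2,745/6,200 = 44.3%.
LTV = 8,000/12,500 = 64%.
Reserves = 2,420/160 = 15.1 months.
Product A: score 629 ≥ 600; DTI 44.3% ≤ 50%; reserves 15.1 ≥ 4 mo → qualifies.
Product B: score 629 < 700; DTI 44.3% > 40%; LTV 64% ≤ 85%; reserves 15.1 ≥ 2 mo → does not qualify.
Product C: score 629 ≥ 620; DTI 44.3% > 36%; LTV 64% ≤ 90%; reserves 15.1 ≥ 4 mo → does not qualify.

Product A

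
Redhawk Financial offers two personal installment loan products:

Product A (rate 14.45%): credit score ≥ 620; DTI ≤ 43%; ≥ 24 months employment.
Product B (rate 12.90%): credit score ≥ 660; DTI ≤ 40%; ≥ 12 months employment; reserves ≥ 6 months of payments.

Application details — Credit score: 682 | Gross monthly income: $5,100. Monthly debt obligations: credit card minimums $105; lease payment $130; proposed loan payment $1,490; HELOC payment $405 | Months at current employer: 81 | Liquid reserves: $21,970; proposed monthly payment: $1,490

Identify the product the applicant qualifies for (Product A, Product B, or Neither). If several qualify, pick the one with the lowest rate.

Product A

Total debts = (105 + 130 + 1,490 + 405) = 2,130; DTI = 2,130/5,100 = 41.8%.
Reserves = 21,970/1,490 = 14.7 months.
Product A: score 682 ≥ 620; DTI 41.8% ≤ 43%; employment 81 ≥ 24 mo → qualifies.
Product B: score 682 ≥ 660; DTI 41.8% > 40%; employment 81 ≥ 12 mo; reserves 14.7 ≥ 6 mo → does not qualify.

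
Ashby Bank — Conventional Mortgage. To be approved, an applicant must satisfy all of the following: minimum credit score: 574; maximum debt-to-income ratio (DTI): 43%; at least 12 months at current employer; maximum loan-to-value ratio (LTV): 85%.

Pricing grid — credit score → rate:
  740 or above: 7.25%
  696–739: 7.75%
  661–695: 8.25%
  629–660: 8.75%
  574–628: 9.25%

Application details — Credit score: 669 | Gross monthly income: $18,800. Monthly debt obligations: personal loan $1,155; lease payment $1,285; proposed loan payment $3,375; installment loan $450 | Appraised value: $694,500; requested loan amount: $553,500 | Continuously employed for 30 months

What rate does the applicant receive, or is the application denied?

Credit score 669 ≥ 574 (meets minimum)
LTV: 553,500 ÷ 694,500 = 79.7%, within 85% cap
Total monthly debts = (1,155 + 1,285 + 3,375 + 450) = 6,265. Debt-to-income = 6,265/18,800 = 33.3% — meets 43% limit
Employment 30 ≥ 12 months
All requirements met. Score 669 falls in the 661–695 tier → 8.25%.

Approved at 8.25%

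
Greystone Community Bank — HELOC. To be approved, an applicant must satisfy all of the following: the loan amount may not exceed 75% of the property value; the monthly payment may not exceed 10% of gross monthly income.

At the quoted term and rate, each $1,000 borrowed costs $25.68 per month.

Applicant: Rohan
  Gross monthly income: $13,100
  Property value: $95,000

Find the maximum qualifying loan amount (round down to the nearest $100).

Payment cap: 10% × $13,100 = $1,310/month.
At $25.68 per $1,000, that supports 1,310/25.68 × 1,000 ≈ $51,012 → $51,000.
LTV cap: 75% × $95,000 = $71,250 → $71,200.
Binding constraint: payment-to-income.

$51,000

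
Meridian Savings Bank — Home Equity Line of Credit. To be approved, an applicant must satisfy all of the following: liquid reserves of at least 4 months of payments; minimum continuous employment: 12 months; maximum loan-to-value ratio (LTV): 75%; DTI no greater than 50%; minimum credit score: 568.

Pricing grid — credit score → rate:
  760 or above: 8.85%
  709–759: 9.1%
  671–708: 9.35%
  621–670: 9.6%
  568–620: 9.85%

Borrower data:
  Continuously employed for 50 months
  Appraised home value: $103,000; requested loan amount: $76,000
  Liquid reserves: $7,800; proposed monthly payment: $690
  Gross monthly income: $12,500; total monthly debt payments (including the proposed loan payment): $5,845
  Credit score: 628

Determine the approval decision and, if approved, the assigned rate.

Approved at 9.6%

Credit score 628 ≥ 568 (meets minimum)
Employment 50 ≥ 12 months
Debt-to-income = 5,845/12,500 = 46.8% — meets 50% limit
LTV = 76,000/103,000 = 73.8% ≤ 75%
Liquid reserves cover 7,800/690 = 11.3 months — ≥ 4 required
All requirements met. Score 628 falls in the 621–670 tier → 9.6%.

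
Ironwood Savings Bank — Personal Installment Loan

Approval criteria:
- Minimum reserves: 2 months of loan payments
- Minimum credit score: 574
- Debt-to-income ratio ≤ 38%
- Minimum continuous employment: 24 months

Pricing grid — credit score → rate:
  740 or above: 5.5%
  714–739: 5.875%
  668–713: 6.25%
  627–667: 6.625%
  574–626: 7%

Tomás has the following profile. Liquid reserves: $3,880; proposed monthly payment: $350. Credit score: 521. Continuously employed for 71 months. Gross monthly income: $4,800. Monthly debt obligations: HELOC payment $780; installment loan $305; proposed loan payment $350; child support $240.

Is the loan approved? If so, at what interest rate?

Denied

Credit score 521 < 574 (below minimum)
Liquid reserves cover 3,880/350 = 11.1 months — ≥ 2 required
Total monthly debts = (780 + 305 + 350 + 240) = 1,675. Debt-to-income = 1,675/4,800 = 34.9% — meets 38% limit
Employment 71 ≥ 24 months
Not all requirements met → denied.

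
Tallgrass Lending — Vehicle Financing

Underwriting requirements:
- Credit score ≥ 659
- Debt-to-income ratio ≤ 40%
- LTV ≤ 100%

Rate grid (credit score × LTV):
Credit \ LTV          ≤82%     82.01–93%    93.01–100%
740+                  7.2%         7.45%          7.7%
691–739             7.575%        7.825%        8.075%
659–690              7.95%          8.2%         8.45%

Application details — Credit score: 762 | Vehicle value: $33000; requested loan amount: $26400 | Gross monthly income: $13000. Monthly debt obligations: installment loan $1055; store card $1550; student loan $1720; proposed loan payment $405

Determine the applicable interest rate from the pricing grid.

Credit score 762 ≥ 659; Total monthly debts = (1,055 + 1,550 + 1,720 + 405) = 4,730. Debt-to-income = 4,730/13,000 = 36.4% — meets 40% limit
Loan-to-value = 26,400/33,000 = 80% — pass (100% max)
Score 762 is in the 740+ band; LTV 80% is in the ≤82% band → 7.2%.

7.2%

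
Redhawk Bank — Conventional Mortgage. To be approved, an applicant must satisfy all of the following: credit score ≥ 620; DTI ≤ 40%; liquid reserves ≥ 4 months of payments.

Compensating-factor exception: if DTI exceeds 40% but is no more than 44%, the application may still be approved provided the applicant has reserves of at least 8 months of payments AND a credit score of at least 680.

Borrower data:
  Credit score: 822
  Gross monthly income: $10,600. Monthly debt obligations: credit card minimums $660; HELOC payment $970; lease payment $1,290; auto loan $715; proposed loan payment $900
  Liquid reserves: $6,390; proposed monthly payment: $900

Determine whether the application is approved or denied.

Denied

Credit score 822 ≥ 620 (meets base)
Total debts = (660 + 970 + 1,290 + 715 + 900) = 4,535. DTI = 4,535/10,600 = 42.8% > 40% — standard DTI limit exceeded.
Reserves = 6,390/900 = 7.1 months ≥ 4
42.8% falls in the override range (40%–44%), so the compensating-factor test applies.
Reserves 7.1 < 8 months; credit score 822 ≥ 680.
Compensating-factor requirement not fully met.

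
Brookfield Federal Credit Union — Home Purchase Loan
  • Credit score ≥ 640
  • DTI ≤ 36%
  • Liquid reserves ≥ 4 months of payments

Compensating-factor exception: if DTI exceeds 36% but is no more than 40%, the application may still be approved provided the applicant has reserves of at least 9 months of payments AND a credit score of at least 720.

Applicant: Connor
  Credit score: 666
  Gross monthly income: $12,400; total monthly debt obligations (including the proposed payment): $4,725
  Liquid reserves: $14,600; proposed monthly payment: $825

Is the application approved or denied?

Denied

Credit score 666 ≥ 640 (meets base)
DTI = 4,725/12,400 = 38.1% > 36% — standard DTI limit exceeded.
Reserves: 14,600 ÷ 825 = 17.7 months (meets 4-month minimum)
DTI 38.1% is within the 36%–40% exception band; checking compensating factors.
Reserves 17.7 ≥ 9 months; credit score 666 < 720.
Compensating-factor requirement not fully met.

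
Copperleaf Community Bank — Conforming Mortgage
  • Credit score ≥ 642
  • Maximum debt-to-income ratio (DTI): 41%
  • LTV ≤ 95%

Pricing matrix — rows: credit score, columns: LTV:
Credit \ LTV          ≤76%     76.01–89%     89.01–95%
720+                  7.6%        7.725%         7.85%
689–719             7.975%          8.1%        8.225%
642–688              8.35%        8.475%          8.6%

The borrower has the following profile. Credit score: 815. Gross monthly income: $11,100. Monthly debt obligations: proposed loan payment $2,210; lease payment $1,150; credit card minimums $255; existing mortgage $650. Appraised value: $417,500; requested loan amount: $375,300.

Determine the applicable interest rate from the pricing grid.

Credit score 815 ≥ 642; Total monthly debts = (2,210 + 1,150 + 255 + 650) = 4,265. Debt-to-income = 4,265/11,100 = 38.4% — meets 41% limit
Loan-to-value = 375,300/417,500 = 89.9% — pass (95% max)
Credit 815 → row 720+; LTV 89.9% → column 89.01–95%. Grid cell → 7.85%.

7.85%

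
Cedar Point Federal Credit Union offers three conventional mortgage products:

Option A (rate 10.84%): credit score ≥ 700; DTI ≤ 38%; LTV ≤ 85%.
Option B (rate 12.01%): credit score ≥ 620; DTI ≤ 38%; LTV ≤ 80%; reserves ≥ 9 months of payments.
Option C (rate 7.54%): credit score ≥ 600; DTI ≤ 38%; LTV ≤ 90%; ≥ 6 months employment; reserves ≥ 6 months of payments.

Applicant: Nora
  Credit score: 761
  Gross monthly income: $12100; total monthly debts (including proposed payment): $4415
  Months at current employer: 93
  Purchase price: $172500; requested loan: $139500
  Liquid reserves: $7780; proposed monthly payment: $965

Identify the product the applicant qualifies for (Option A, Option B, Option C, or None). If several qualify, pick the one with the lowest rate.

DTI = 4,415/12,100 = 36.5%.
LTV = 139,500/172,500 = 80.9%.
Reserves = 7,780/965 = 8.1 months.
Option A: score 761 ≥ 700; DTI 36.5% ≤ 38%; LTV 80.9% ≤ 85% → qualifies.
Option B: score 761 ≥ 620; DTI 36.5% ≤ 38%; LTV 80.9% > 80%; reserves 8.1 < 9 mo → does not qualify.
Option C: score 761 ≥ 600; DTI 36.5% ≤ 38%; LTV 80.9% ≤ 90%; employment 93 ≥ 6 mo; reserves 8.1 ≥ 6 mo → qualifies.
Qualifying: Option A, Option C. Lowest rate is 7.54% → Option C.

Option C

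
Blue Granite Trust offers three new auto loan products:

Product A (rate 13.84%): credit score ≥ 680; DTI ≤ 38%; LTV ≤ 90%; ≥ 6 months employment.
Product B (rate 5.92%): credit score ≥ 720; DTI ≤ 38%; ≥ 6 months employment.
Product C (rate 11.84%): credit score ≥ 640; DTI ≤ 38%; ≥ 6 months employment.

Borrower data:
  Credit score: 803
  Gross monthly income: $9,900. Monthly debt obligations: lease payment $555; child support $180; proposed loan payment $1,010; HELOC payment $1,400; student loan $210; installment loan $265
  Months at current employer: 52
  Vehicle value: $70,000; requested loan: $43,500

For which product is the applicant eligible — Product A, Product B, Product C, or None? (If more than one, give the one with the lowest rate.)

Total debts = (555 + 180 + 1,010 + 1,400 + 210 + 265) = 3,620; DTI = 3,620/9,900 = 36.6%.
LTV = 43,500/70,000 = 62.1%.
Product A: score 803 ≥ 680; DTI 36.6% ≤ 38%; LTV 62.1% ≤ 90%; employment 52 ≥ 6 mo → qualifies.
Product B: score 803 ≥ 720; DTI 36.6% ≤ 38%; employment 52 ≥ 6 mo → qualifies.
Product C: score 803 ≥ 640; DTI 36.6% ≤ 38%; employment 52 ≥ 6 mo → qualifies.
Qualifying: Product A, Product B, Product C. Lowest rate is 5.92% → Product B.

Product B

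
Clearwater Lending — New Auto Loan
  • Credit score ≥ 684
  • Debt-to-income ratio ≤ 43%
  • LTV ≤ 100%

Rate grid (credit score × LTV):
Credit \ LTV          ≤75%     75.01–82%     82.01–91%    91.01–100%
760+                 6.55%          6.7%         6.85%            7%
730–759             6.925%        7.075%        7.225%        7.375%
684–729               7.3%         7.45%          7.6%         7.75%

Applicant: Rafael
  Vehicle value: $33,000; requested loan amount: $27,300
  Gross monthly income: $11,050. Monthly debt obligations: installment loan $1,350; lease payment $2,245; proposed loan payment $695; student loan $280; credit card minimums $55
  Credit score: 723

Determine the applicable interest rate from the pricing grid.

Credit score 723 ≥ 684; Total monthly debts = (1,350 + 2,245 + 695 + 280 + 55) = 4,625. DTI: 4,625 ÷ 11,050 = 41.9%, within the 43% cap
LTV: 27,300 ÷ 33,000 = 82.7%, within 100% cap
Row: 723 falls in 684–729. Column: 82.7% falls in 82.01–91%. Rate = 7.6%.

7.6%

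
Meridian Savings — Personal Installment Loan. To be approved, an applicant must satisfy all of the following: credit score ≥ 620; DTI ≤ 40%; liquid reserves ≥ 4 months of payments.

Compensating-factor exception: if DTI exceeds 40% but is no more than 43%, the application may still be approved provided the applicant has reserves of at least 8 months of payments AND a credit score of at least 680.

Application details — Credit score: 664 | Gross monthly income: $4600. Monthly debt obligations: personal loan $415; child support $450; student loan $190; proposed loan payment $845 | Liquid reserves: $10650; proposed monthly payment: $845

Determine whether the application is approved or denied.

Denied

Credit score 664 ≥ 620 (meets base)
Total debts = (415 + 450 + 190 + 845) = 1,900. DTI: 1,900 ÷ 4,600 = 41.3%, over the 40% base limit.
Reserves = 10,650/845 = 12.6 months ≥ 4
41.3% falls in the override range (40%–43%), so the compensating-factor test applies.
Reserves 12.6 ≥ 8 months; credit score 664 < 680.
Override conditions not both satisfied; exception does not apply.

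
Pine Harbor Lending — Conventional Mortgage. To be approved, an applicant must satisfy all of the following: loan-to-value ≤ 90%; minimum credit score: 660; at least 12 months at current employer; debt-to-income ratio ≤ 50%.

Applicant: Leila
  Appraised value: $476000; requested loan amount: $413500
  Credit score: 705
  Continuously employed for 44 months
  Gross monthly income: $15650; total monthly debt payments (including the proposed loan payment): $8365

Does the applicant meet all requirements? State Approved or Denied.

Denied

Loan-to-value = 413,500/476,000 = 86.9% — pass (90% max)
Credit score 705 ≥ 660 (meets)
Employment 44 ≥ 12 months
Debt-to-income = 8,365/15,650 = 53.5% — over 50% limit
Fails on DTI.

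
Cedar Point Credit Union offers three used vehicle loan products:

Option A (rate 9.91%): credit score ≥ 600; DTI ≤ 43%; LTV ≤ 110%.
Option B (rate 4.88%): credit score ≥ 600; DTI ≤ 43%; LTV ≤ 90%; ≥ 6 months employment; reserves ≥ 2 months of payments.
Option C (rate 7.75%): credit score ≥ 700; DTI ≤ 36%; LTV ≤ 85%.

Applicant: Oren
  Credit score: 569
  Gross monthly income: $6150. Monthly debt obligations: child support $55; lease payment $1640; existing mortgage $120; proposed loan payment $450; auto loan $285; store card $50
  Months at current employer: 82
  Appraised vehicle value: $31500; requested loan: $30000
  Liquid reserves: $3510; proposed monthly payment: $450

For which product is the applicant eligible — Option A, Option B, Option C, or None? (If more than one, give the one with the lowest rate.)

Total debts = (55 + 1,640 + 120 + 450 + 285 + 50) = 2,600; DTI = 2,600/6,150 = 42.3%.
LTV = 30,000/31,500 = 95.2%.
Reserves = 3,510/450 = 7.8 months.
Option A: score 569 < 600; DTI 42.3% ≤ 43%; LTV 95.2% ≤ 110% → does not qualify.
Option B: score 569 < 600; DTI 42.3% ≤ 43%; LTV 95.2% > 90%; employment 82 ≥ 6 mo; reserves 7.8 ≥ 2 mo → does not qualify.
Option C: score 569 < 700; DTI 42.3% > 36%; LTV 95.2% > 85% → does not qualify.

None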